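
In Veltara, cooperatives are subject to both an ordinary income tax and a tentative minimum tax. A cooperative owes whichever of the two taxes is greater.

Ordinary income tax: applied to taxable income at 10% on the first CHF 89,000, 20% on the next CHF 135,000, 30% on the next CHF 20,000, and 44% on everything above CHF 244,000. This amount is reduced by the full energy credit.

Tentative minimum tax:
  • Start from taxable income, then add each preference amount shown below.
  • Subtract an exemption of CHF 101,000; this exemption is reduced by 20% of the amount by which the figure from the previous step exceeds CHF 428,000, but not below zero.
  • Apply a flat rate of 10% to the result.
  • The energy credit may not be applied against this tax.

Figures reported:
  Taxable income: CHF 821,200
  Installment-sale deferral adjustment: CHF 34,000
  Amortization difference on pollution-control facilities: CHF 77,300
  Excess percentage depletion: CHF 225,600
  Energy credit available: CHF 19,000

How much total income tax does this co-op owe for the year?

CHF 276,868

Ordinary income tax:
  CHF 89,000 × 10% = CHF 8,900
  CHF 135,000 × 20% = CHF 27,000
  CHF 20,000 × 30% = CHF 6,000
  CHF 577,200 × 44% = CHF 253,968
  → CHF 295,868
  Less energy credit CHF 19,000 → CHF 276,868

Tentative minimum tax:
  Adjusted income: CHF 821,200 + CHF 34,000 + CHF 77,300 + CHF 225,600 = CHF 1,158,100
  Exemption: 20% × (CHF 1,158,100 − CHF 428,000) = CHF 146,020 ≥ CHF 101,000, so the exemption is fully phased out
  Base: CHF 1,158,100 − CHF 0 = CHF 1,158,100
  CHF 1,158,100 × 10% = CHF 115,810

CHF 276,868 > CHF 115,810, so the ordinary income tax governs.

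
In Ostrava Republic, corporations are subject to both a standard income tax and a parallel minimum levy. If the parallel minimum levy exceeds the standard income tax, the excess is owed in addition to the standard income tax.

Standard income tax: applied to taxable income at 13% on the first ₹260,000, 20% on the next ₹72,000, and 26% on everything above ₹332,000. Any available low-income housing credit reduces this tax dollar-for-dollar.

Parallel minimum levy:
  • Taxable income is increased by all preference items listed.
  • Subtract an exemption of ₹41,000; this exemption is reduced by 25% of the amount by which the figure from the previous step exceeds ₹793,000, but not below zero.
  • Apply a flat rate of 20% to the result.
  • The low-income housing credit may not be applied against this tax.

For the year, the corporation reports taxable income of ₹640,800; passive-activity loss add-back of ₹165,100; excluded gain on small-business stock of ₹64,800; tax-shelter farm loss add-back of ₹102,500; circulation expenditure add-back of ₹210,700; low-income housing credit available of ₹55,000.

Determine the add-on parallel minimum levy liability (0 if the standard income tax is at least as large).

₹163,292

Standard income tax:
  ₹260,000 × 13% = ₹33,800
  ₹72,000 × 20% = ₹14,400
  ₹308,800 × 26% = ₹80,288
  → ₹128,488
  Less low-income housing credit ₹55,000 → ₹73,488

Parallel minimum levy:
  Adjusted income: ₹640,800 + ₹165,100 + ₹64,800 + ₹102,500 + ₹210,700 = ₹1,183,900
  Exemption: 25% × (₹1,183,900 − ₹793,000) = ₹97,725 ≥ ₹41,000, so the exemption is fully phased out
  Base: ₹1,183,900 − ₹0 = ₹1,183,900
  ₹1,183,900 × 20% = ₹236,780

Excess of parallel minimum levy over standard income tax: ₹236,780 − ₹73,488 = ₹163,292.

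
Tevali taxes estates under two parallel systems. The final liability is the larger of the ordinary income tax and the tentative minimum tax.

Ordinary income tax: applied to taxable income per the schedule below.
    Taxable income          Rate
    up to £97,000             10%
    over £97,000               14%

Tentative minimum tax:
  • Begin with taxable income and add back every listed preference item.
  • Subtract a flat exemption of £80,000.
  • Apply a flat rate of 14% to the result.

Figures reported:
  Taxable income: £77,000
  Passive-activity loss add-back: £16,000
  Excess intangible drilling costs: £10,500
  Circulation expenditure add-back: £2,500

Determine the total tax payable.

Ordinary income tax:
  £77,000 × 10% = £7,700

Tentative minimum tax:
  Adjusted income: £77,000 + £16,000 + £10,500 + £2,500 = £106,000
  Less exemption £80,000 → base £26,000
  £26,000 × 14% = £3,640

£7,700 > £3,640, so the ordinary income tax governs.

£7,700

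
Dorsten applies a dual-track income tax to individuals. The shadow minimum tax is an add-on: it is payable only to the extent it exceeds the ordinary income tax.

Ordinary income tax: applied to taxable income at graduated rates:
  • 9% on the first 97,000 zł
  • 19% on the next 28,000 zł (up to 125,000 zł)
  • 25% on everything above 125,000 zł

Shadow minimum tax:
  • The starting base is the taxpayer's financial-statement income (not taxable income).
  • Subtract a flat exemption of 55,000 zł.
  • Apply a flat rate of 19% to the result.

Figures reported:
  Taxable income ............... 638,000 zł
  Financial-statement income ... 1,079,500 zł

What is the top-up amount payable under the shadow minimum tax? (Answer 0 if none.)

Ordinary income tax:
  97,000 zł × 9% = 8,730 zł
  28,000 zł × 19% = 5,320 zł
  513,000 zł × 25% = 128,250 zł
  → 142,300 zł

Shadow minimum tax:
  Base (financial-statement income): 1,079,500 zł
  Less exemption 55,000 zł → base 1,024,500 zł
  1,024,500 zł × 19% = 194,655 zł

Excess of shadow minimum tax over ordinary income tax: 194,655 zł − 142,300 zł = 52,355 zł.

52,355 zł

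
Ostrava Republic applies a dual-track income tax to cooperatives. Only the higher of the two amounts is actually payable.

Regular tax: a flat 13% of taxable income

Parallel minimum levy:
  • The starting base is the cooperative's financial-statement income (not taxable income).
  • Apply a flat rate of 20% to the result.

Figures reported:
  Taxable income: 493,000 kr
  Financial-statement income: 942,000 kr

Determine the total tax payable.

Parallel minimum levy:
  Base (financial-statement income): 942,000 kr
  942,000 kr × 20% = 188,400 kr

Regular tax:
  493,000 kr × 13% = 64,090 kr

188,400 kr > 64,090 kr, so the parallel minimum levy is the binding amount.

188,400 kr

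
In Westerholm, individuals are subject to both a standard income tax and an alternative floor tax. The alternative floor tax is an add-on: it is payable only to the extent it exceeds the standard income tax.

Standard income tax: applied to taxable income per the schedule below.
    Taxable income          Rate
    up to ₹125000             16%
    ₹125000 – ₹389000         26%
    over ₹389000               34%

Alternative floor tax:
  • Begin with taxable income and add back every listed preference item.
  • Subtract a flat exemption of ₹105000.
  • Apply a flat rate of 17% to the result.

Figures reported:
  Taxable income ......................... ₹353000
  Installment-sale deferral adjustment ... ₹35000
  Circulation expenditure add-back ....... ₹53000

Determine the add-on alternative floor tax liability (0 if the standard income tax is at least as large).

Alternative floor tax:
  Adjusted income: ₹353000 + ₹35000 + ₹53000 = ₹441000
  Less exemption ₹105000 → base ₹336000
  ₹336000 × 17% = ₹57120

Standard income tax:
  ₹125000 × 16% = ₹20000
  ₹228000 × 26% = ₹59280
  → ₹79280

₹57120 ≤ ₹79280, so no add-on is due.

₹0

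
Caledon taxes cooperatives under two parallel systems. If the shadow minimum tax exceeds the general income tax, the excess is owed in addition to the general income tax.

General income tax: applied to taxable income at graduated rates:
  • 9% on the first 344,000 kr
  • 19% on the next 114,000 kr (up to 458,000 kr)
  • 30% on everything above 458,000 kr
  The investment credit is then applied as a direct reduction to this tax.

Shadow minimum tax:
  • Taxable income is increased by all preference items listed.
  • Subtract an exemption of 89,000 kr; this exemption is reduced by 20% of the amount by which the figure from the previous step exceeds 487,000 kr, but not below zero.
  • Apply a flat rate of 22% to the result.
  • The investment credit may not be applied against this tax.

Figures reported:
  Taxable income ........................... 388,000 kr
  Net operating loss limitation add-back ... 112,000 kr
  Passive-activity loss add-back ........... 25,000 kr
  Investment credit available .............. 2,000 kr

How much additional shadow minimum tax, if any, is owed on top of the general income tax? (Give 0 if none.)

60,272 kr

Shadow minimum tax:
  Adjusted income: 388,000 kr + 112,000 kr + 25,000 kr = 525,000 kr
  Exemption: 89,000 kr − 20% × (525,000 kr − 487,000 kr) = 89,000 kr − 7,600 kr = 81,400 kr
  Base: 525,000 kr − 81,400 kr = 443,600 kr
  443,600 kr × 22% = 97,592 kr

General income tax:
  344,000 kr × 9% = 30,960 kr
  44,000 kr × 19% = 8,360 kr
  → 39,320 kr
  Less investment credit 2,000 kr → 37,320 kr

Excess of shadow minimum tax over general income tax: 97,592 kr − 37,320 kr = 60,272 kr.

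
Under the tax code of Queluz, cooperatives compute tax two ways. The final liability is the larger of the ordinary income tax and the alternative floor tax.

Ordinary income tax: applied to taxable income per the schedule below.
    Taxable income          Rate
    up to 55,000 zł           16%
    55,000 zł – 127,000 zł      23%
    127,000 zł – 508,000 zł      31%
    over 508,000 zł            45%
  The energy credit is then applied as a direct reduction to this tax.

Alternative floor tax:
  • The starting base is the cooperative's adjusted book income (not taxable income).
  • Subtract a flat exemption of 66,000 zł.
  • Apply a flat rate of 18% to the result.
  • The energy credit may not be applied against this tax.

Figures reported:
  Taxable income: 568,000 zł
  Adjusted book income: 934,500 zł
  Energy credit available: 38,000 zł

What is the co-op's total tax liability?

156,330 zł

Ordinary income tax:
  55,000 zł × 16% = 8,800 zł
  72,000 zł × 23% = 16,560 zł
  381,000 zł × 31% = 118,110 zł
  60,000 zł × 45% = 27,000 zł
  → 170,470 zł
  Less energy credit 38,000 zł → 132,470 zł

Alternative floor tax:
  Base (adjusted book income): 934,500 zł
  Less exemption 66,000 zł → base 868,500 zł
  868,500 zł × 18% = 156,330 zł

156,330 zł > 132,470 zł, so the alternative floor tax is the binding amount.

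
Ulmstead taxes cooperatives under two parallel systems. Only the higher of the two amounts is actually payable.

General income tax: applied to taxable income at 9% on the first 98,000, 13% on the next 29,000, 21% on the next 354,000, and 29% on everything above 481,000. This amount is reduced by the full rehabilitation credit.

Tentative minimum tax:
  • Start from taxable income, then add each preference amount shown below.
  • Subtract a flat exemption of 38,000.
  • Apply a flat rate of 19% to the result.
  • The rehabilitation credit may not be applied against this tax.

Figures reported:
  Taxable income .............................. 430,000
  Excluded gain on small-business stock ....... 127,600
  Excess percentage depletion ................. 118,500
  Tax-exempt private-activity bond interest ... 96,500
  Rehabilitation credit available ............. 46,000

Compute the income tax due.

139,574

General income tax:
  98,000 × 9% = 8,820
  29,000 × 13% = 3,770
  303,000 × 21% = 63,630
  → 76,220
  Less rehabilitation credit 46,000 → 30,220

Tentative minimum tax:
  Adjusted income: 430,000 + 127,600 + 118,500 + 96,500 = 772,600
  Less exemption 38,000 → base 734,600
  734,600 × 19% = 139,574

139,574 > 30,220, so the tentative minimum tax is the binding amount.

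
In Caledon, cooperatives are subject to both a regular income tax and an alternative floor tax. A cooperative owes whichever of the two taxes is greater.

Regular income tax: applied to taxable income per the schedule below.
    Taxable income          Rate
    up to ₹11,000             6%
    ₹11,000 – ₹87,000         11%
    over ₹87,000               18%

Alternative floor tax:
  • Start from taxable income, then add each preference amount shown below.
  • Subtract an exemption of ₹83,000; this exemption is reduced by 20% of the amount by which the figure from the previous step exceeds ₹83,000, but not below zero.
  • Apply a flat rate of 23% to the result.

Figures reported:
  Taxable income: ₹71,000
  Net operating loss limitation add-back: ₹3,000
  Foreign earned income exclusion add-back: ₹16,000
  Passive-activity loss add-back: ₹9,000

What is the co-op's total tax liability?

₹7,260

Alternative floor tax:
  Adjusted income: ₹71,000 + ₹3,000 + ₹16,000 + ₹9,000 = ₹99,000
  Exemption: ₹83,000 − 20% × (₹99,000 − ₹83,000) = ₹83,000 − ₹3,200 = ₹79,800
  Base: ₹99,000 − ₹79,800 = ₹19,200
  ₹19,200 × 23% = ₹4,416

Regular income tax:
  ₹11,000 × 6% = ₹660
  ₹60,000 × 11% = ₹6,600
  → ₹7,260

₹7,260 > ₹4,416, so the regular income tax governs.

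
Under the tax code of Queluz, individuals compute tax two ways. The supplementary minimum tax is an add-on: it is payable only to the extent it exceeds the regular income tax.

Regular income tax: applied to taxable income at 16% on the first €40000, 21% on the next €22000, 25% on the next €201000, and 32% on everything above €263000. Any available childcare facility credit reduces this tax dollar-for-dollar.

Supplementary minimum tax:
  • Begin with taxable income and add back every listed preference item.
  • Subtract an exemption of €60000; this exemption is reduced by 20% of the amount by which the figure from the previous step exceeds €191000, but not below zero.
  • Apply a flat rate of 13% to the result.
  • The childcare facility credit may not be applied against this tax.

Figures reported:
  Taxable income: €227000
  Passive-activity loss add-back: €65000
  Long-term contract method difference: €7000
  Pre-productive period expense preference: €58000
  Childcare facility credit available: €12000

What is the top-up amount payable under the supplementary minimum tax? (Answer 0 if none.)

€2656

Regular income tax:
  €40000 × 16% = €6400
  €22000 × 21% = €4620
  €165000 × 25% = €41250
  → €52270
  Less childcare facility credit €12000 → €40270

Supplementary minimum tax:
  Adjusted income: €227000 + €65000 + €7000 + €58000 = €357000
  Exemption: €60000 − 20% × (€357000 − €191000) = €60000 − €33200 = €26800
  Base: €357000 − €26800 = €330200
  €330200 × 13% = €42926

Excess of supplementary minimum tax over regular income tax: €42926 − €40270 = €2656.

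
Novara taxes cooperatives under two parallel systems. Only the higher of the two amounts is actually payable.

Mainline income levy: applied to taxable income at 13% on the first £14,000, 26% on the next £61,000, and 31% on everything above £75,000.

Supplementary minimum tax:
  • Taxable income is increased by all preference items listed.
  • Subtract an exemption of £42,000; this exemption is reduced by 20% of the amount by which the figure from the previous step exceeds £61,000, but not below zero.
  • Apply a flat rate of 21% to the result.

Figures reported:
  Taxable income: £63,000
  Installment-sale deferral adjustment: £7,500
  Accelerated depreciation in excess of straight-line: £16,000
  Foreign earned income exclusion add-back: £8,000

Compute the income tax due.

Mainline income levy:
  £14,000 × 13% = £1,820
  £49,000 × 26% = £12,740
  → £14,560

Supplementary minimum tax:
  Adjusted income: £63,000 + £7,500 + £16,000 + £8,000 = £94,500
  Exemption: £42,000 − 20% × (£94,500 − £61,000) = £42,000 − £6,700 = £35,300
  Base: £94,500 − £35,300 = £59,200
  £59,200 × 21% = £12,432

£14,560 > £12,432, so the mainline income levy governs.

£14,560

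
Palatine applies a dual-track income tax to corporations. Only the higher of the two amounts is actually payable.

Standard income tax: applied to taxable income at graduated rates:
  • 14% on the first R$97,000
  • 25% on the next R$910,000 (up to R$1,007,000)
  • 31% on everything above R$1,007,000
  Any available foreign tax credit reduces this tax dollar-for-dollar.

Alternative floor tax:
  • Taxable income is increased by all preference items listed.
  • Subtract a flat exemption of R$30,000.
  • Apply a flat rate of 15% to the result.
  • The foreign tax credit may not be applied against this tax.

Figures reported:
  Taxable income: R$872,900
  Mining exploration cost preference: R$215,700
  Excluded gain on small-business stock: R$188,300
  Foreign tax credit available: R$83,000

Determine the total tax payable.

Standard income tax:
  R$97,000 × 14% = R$13,580
  R$775,900 × 25% = R$193,975
  → R$207,555
  Less foreign tax credit R$83,000 → R$124,555

Alternative floor tax:
  Adjusted income: R$872,900 + R$215,700 + R$188,300 = R$1,276,900
  Less exemption R$30,000 → base R$1,246,900
  R$1,246,900 × 15% = R$187,035

R$187,035 > R$124,555, so the alternative floor tax is the binding amount.

R$187,035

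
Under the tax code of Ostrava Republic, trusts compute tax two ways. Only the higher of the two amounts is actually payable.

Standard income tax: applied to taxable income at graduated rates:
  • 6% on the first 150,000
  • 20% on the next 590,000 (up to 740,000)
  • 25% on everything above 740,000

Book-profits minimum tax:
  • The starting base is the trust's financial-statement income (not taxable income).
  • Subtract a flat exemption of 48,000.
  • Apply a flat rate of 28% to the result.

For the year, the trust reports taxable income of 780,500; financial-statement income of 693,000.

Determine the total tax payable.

Book-profits minimum tax:
  Base (financial-statement income): 693,000
  Less exemption 48,000 → base 645,000
  645,000 × 28% = 180,600

Standard income tax:
  150,000 × 6% = 9,000
  590,000 × 20% = 118,000
  40,500 × 25% = 10,125
  → 137,125

180,600 > 137,125, so the book-profits minimum tax is the binding amount.

180,600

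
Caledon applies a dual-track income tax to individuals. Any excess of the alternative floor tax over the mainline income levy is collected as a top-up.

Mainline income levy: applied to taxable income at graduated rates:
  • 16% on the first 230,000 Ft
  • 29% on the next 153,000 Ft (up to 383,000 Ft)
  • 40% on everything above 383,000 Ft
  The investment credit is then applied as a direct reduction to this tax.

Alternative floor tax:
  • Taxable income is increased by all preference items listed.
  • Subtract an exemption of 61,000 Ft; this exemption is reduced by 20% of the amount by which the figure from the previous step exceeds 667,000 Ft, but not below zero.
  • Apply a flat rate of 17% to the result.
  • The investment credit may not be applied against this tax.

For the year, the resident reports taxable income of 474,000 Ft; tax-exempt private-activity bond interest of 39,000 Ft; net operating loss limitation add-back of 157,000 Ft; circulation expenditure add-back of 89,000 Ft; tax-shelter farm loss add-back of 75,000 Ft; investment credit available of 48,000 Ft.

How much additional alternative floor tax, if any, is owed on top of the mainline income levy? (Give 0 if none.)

67,518 Ft

Alternative floor tax:
  Adjusted income: 474,000 Ft + 39,000 Ft + 157,000 Ft + 89,000 Ft + 75,000 Ft = 834,000 Ft
  Exemption: 61,000 Ft − 20% × (834,000 Ft − 667,000 Ft) = 61,000 Ft − 33,400 Ft = 27,600 Ft
  Base: 834,000 Ft − 27,600 Ft = 806,400 Ft
  806,400 Ft × 17% = 137,088 Ft

Mainline income levy:
  230,000 Ft × 16% = 36,800 Ft
  153,000 Ft × 29% = 44,370 Ft
  91,000 Ft × 40% = 36,400 Ft
  → 117,570 Ft
  Less investment credit 48,000 Ft → 69,570 Ft

Excess of alternative floor tax over mainline income levy: 137,088 Ft − 69,570 Ft = 67,518 Ft.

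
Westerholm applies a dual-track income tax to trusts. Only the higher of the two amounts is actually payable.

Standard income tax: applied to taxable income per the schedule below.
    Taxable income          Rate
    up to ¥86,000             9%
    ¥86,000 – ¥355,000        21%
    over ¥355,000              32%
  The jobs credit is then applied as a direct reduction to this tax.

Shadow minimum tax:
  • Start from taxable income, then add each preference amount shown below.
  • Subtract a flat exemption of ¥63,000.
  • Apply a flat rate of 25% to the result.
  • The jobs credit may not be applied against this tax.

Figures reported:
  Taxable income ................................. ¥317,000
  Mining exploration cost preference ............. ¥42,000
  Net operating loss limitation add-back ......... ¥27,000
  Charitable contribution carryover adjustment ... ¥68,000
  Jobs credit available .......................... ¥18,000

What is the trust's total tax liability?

Standard income tax:
  ¥86,000 × 9% = ¥7,740
  ¥231,000 × 21% = ¥48,510
  → ¥56,250
  Less jobs credit ¥18,000 → ¥38,250

Shadow minimum tax:
  Adjusted income: ¥317,000 + ¥42,000 + ¥27,000 + ¥68,000 = ¥454,000
  Less exemption ¥63,000 → base ¥391,000
  ¥391,000 × 25% = ¥97,750

¥97,750 > ¥38,250, so the shadow minimum tax is the binding amount.

¥97,750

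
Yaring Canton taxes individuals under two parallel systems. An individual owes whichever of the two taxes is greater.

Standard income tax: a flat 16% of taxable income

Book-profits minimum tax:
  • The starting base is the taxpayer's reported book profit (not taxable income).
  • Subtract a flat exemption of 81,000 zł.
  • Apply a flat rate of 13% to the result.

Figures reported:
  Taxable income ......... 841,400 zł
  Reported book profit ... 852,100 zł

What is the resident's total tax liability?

Book-profits minimum tax:
  Base (reported book profit): 852,100 zł
  Less exemption 81,000 zł → base 771,100 zł
  771,100 zł × 13% = 100,243 zł

Standard income tax:
  841,400 zł × 16% = 134,624 zł

134,624 zł > 100,243 zł, so the standard income tax governs.

134,624 zł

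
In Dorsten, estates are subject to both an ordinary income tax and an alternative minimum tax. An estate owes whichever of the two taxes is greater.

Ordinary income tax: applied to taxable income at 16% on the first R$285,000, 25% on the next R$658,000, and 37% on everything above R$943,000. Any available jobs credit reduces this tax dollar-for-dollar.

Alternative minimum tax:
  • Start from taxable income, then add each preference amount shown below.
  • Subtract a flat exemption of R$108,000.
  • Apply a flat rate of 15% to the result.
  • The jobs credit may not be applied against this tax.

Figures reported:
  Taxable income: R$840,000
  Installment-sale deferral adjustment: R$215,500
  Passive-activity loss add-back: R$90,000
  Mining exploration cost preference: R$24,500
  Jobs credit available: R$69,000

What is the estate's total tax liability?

R$159,300

Ordinary income tax:
  R$285,000 × 16% = R$45,600
  R$555,000 × 25% = R$138,750
  → R$184,350
  Less jobs credit R$69,000 → R$115,350

Alternative minimum tax:
  Adjusted income: R$840,000 + R$215,500 + R$90,000 + R$24,500 = R$1,170,000
  Less exemption R$108,000 → base R$1,062,000
  R$1,062,000 × 15% = R$159,300

R$159,300 > R$115,350, so the alternative minimum tax is the binding amount.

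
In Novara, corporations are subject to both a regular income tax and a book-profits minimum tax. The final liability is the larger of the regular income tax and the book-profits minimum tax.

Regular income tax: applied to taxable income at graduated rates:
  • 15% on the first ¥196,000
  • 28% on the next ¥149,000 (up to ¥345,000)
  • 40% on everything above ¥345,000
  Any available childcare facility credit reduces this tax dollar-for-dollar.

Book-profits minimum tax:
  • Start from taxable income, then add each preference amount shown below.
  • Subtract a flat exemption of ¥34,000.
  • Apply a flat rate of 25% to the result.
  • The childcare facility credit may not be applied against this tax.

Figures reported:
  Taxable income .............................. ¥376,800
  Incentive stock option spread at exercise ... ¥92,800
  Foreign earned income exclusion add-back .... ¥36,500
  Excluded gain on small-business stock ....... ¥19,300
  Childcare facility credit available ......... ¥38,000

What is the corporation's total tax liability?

¥122,850

Book-profits minimum tax:
  Adjusted income: ¥376,800 + ¥92,800 + ¥36,500 + ¥19,300 = ¥525,400
  Less exemption ¥34,000 → base ¥491,400
  ¥491,400 × 25% = ¥122,850

Regular income tax:
  ¥196,000 × 15% = ¥29,400
  ¥149,000 × 28% = ¥41,720
  ¥31,800 × 40% = ¥12,720
  → ¥83,840
  Less childcare facility credit ¥38,000 → ¥45,840

¥122,850 > ¥45,840, so the book-profits minimum tax is the binding amount.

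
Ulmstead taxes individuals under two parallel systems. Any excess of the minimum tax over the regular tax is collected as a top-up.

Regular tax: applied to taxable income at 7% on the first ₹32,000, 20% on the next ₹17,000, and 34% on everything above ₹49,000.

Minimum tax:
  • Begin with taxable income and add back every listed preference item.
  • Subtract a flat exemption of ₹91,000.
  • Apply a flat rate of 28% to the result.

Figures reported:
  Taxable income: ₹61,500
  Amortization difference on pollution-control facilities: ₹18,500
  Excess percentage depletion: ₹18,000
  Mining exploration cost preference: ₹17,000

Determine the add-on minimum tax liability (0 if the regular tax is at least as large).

Regular tax:
  ₹32,000 × 7% = ₹2,240
  ₹17,000 × 20% = ₹3,400
  ₹12,500 × 34% = ₹4,250
  → ₹9,890

Minimum tax:
  Adjusted income: ₹61,500 + ₹18,500 + ₹18,000 + ₹17,000 = ₹115,000
  Less exemption ₹91,000 → base ₹24,000
  ₹24,000 × 28% = ₹6,720

₹6,720 ≤ ₹9,890, so no add-on is due.

₹0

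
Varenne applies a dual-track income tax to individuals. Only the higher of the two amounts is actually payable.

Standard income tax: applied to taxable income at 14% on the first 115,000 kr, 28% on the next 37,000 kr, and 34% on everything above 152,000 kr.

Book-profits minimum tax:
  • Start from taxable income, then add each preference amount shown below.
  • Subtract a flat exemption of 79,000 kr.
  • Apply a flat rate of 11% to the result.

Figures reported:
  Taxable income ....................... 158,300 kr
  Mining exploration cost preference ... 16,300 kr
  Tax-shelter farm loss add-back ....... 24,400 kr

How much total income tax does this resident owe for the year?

28,602 kr

Standard income tax:
  115,000 kr × 14% = 16,100 kr
  37,000 kr × 28% = 10,360 kr
  6,300 kr × 34% = 2,142 kr
  → 28,602 kr

Book-profits minimum tax:
  Adjusted income: 158,300 kr + 16,300 kr + 24,400 kr = 199,000 kr
  Less exemption 79,000 kr → base 120,000 kr
  120,000 kr × 11% = 13,200 kr

28,602 kr > 13,200 kr, so the standard income tax governs.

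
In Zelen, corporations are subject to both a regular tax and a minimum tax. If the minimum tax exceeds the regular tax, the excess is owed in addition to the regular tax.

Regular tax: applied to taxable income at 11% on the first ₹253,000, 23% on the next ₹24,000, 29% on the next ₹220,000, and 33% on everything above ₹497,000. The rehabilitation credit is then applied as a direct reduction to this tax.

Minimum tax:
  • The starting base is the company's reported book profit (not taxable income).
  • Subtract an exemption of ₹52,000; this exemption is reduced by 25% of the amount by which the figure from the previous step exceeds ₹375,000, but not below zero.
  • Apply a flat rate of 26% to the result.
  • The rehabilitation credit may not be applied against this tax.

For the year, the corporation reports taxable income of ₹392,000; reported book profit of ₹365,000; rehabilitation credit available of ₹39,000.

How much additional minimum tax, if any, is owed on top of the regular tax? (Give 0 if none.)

₹53,680

Minimum tax:
  Base (reported book profit): ₹365,000
  Exemption: ₹365,000 ≤ ₹375,000, so full ₹52,000 applies
  Base: ₹365,000 − ₹52,000 = ₹313,000
  ₹313,000 × 26% = ₹81,380

Regular tax:
  ₹253,000 × 11% = ₹27,830
  ₹24,000 × 23% = ₹5,520
  ₹115,000 × 29% = ₹33,350
  → ₹66,700
  Less rehabilitation credit ₹39,000 → ₹27,700

Excess of minimum tax over regular tax: ₹81,380 − ₹27,700 = ₹53,680.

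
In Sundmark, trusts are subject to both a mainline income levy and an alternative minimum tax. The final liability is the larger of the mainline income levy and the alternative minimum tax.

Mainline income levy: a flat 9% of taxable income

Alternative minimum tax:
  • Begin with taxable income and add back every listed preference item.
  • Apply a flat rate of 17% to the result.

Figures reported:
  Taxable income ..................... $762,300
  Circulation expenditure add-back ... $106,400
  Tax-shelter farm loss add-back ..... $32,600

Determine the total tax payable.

$153,221

Alternative minimum tax:
  Adjusted income: $762,300 + $106,400 + $32,600 = $901,300
  $901,300 × 17% = $153,221

Mainline income levy:
  $762,300 × 9% = $68,607

$153,221 > $68,607, so the alternative minimum tax is the binding amount.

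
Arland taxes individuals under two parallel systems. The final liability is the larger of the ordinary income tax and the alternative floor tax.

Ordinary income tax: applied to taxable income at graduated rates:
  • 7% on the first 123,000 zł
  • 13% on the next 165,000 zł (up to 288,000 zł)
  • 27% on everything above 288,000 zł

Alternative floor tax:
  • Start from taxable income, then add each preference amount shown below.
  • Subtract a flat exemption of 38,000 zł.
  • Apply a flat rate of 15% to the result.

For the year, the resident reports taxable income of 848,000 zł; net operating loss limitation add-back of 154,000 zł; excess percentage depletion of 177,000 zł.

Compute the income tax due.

181,260 zł

Alternative floor tax:
  Adjusted income: 848,000 zł + 154,000 zł + 177,000 zł = 1,179,000 zł
  Less exemption 38,000 zł → base 1,141,000 zł
  1,141,000 zł × 15% = 171,150 zł

Ordinary income tax:
  123,000 zł × 7% = 8,610 zł
  165,000 zł × 13% = 21,450 zł
  560,000 zł × 27% = 151,200 zł
  → 181,260 zł

181,260 zł > 171,150 zł, so the ordinary income tax governs.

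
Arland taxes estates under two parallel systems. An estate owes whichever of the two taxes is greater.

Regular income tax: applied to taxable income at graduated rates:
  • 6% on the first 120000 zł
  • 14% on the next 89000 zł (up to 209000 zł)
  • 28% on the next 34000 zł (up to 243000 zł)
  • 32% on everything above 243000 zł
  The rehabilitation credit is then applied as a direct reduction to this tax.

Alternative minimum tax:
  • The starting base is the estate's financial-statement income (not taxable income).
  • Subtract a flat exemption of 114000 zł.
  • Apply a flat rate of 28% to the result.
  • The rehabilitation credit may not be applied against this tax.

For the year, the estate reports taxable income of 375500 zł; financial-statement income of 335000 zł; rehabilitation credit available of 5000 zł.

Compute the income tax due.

Regular income tax:
  120000 zł × 6% = 7200 zł
  89000 zł × 14% = 12460 zł
  34000 zł × 28% = 9520 zł
  132500 zł × 32% = 42400 zł
  → 71580 zł
  Less rehabilitation credit 5000 zł → 66580 zł

Alternative minimum tax:
  Base (financial-statement income): 335000 zł
  Less exemption 114000 zł → base 221000 zł
  221000 zł × 28% = 61880 zł

66580 zł > 61880 zł, so the regular income tax governs.

66580 zł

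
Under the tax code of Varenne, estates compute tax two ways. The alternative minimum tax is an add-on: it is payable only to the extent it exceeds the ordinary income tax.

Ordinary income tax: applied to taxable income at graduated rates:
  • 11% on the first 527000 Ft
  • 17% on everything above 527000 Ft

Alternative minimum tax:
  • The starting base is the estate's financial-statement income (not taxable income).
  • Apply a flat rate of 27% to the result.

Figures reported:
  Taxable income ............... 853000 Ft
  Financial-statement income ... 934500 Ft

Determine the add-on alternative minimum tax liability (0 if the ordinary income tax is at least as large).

138925 Ft

Alternative minimum tax:
  Base (financial-statement income): 934500 Ft
  934500 Ft × 27% = 252315 Ft

Ordinary income tax:
  527000 Ft × 11% = 57970 Ft
  326000 Ft × 17% = 55420 Ft
  → 113390 Ft

Excess of alternative minimum tax over ordinary income tax: 252315 Ft − 113390 Ft = 138925 Ft.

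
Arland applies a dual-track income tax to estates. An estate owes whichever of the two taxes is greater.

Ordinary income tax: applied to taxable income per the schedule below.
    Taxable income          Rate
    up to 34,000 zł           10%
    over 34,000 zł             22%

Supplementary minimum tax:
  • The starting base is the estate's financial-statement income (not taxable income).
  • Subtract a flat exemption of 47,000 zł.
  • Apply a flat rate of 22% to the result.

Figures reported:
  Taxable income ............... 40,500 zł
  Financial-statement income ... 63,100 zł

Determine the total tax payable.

Supplementary minimum tax:
  Base (financial-statement income): 63,100 zł
  Less exemption 47,000 zł → base 16,100 zł
  16,100 zł × 22% = 3,542 zł

Ordinary income tax:
  34,000 zł × 10% = 3,400 zł
  6,500 zł × 22% = 1,430 zł
  → 4,830 zł

4,830 zł > 3,542 zł, so the ordinary income tax governs.

4,830 zł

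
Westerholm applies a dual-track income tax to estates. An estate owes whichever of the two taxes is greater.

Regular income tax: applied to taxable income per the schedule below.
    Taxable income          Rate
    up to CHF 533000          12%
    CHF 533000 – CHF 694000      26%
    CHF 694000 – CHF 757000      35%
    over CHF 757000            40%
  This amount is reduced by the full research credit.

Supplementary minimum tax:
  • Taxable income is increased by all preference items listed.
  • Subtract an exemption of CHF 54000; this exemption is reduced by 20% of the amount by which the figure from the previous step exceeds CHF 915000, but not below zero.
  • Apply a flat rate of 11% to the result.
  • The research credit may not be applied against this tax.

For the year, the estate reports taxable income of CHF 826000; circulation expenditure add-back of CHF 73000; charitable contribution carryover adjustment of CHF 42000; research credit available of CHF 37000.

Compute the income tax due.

Supplementary minimum tax:
  Adjusted income: CHF 826000 + CHF 73000 + CHF 42000 = CHF 941000
  Exemption: CHF 54000 − 20% × (CHF 941000 − CHF 915000) = CHF 54000 − CHF 5200 = CHF 48800
  Base: CHF 941000 − CHF 48800 = CHF 892200
  CHF 892200 × 11% = CHF 98142

Regular income tax:
  CHF 533000 × 12% = CHF 63960
  CHF 161000 × 26% = CHF 41860
  CHF 63000 × 35% = CHF 22050
  CHF 69000 × 40% = CHF 27600
  → CHF 155470
  Less research credit CHF 37000 → CHF 118470

CHF 118470 > CHF 98142, so the regular income tax governs.

CHF 118470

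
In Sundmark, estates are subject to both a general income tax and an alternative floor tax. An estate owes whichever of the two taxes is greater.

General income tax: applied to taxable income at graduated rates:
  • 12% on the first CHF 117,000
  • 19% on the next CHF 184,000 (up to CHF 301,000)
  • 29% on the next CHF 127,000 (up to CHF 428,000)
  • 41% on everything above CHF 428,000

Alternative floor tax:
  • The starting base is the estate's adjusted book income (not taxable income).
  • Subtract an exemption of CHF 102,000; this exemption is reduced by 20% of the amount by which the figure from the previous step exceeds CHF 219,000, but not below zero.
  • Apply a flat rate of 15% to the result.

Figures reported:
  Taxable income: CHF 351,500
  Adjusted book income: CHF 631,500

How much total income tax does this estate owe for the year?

Alternative floor tax:
  Base (adjusted book income): CHF 631,500
  Exemption: CHF 102,000 − 20% × (CHF 631,500 − CHF 219,000) = CHF 102,000 − CHF 82,500 = CHF 19,500
  Base: CHF 631,500 − CHF 19,500 = CHF 612,000
  CHF 612,000 × 15% = CHF 91,800

General income tax:
  CHF 117,000 × 12% = CHF 14,040
  CHF 184,000 × 19% = CHF 34,960
  CHF 50,500 × 29% = CHF 14,645
  → CHF 63,645

CHF 91,800 > CHF 63,645, so the alternative floor tax is the binding amount.

CHF 91,800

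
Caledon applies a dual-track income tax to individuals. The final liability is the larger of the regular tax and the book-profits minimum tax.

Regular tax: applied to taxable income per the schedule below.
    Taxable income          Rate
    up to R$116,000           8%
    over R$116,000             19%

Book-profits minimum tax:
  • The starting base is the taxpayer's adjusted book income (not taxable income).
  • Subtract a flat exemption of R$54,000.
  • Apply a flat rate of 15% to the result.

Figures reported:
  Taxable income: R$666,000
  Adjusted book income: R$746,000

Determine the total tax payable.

R$113,780

Regular tax:
  R$116,000 × 8% = R$9,280
  R$550,000 × 19% = R$104,500
  → R$113,780

Book-profits minimum tax:
  Base (adjusted book income): R$746,000
  Less exemption R$54,000 → base R$692,000
  R$692,000 × 15% = R$103,800

R$113,780 > R$103,800, so the regular tax governs.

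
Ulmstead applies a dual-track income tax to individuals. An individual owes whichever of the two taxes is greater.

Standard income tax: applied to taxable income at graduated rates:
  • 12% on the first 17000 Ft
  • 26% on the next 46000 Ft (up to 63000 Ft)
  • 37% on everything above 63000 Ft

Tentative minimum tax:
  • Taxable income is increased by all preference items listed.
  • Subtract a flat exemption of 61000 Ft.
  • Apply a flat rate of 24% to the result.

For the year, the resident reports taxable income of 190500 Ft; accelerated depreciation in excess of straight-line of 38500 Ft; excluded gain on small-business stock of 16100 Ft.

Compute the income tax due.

Standard income tax:
  17000 Ft × 12% = 2040 Ft
  46000 Ft × 26% = 11960 Ft
  127500 Ft × 37% = 47175 Ft
  → 61175 Ft

Tentative minimum tax:
  Adjusted income: 190500 Ft + 38500 Ft + 16100 Ft = 245100 Ft
  Less exemption 61000 Ft → base 184100 Ft
  184100 Ft × 24% = 44184 Ft

61175 Ft > 44184 Ft, so the standard income tax governs.

61175 Ft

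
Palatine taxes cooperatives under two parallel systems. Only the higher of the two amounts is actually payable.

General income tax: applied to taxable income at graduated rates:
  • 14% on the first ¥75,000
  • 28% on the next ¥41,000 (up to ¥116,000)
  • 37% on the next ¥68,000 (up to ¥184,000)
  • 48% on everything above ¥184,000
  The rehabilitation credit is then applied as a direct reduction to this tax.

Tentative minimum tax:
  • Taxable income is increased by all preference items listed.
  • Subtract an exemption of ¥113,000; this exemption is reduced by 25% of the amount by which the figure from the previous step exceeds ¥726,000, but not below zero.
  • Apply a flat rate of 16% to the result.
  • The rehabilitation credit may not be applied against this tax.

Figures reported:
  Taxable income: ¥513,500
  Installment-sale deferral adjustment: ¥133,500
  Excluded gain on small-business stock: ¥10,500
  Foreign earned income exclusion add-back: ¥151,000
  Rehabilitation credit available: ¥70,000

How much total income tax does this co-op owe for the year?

Tentative minimum tax:
  Adjusted income: ¥513,500 + ¥133,500 + ¥10,500 + ¥151,000 = ¥808,500
  Exemption: ¥113,000 − 25% × (¥808,500 − ¥726,000) = ¥113,000 − ¥20,625 = ¥92,375
  Base: ¥808,500 − ¥92,375 = ¥716,125
  ¥716,125 × 16% = ¥114,580

General income tax:
  ¥75,000 × 14% = ¥10,500
  ¥41,000 × 28% = ¥11,480
  ¥68,000 × 37% = ¥25,160
  ¥329,500 × 48% = ¥158,160
  → ¥205,300
  Less rehabilitation credit ¥70,000 → ¥135,300

¥135,300 > ¥114,580, so the general income tax governs.

¥135,300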